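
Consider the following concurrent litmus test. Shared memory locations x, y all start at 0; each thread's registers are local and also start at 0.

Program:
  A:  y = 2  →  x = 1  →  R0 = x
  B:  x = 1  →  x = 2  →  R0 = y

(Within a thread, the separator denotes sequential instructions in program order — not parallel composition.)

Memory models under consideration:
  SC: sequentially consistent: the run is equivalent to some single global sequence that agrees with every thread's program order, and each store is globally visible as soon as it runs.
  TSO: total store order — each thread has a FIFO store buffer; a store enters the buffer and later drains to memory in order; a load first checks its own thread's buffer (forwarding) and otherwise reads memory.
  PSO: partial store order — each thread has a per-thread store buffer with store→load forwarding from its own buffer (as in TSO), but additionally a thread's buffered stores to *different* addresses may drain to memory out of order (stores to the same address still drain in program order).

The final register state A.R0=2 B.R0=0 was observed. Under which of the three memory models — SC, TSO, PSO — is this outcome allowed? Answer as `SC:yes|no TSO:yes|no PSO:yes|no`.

outcome vector order: (A.R0,B.R0)
under SC → (1,0); (1,2); (2,2)
under TSO → (1,0); (1,2); (2,0); (2,2)
under PSO → (1,0); (1,2); (2,0); (2,2)
target (2,0) ∈ {TSO,PSO}

SC:no TSO:yes PSO:yes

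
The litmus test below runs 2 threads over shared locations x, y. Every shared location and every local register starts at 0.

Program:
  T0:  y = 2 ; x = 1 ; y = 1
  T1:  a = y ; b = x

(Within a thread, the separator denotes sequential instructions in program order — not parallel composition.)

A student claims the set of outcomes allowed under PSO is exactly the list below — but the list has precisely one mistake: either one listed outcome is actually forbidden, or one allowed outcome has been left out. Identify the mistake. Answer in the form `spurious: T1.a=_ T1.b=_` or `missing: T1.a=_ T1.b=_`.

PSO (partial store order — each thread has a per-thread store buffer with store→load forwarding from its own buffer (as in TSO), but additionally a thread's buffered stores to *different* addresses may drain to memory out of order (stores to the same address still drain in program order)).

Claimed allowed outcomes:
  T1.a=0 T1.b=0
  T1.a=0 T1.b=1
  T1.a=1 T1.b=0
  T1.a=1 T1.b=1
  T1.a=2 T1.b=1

missing: T1.a=2 T1.b=0

outcome vector order: (T1.a,T1.b)
[PSO] allowed = {<0 0>; <0 1>; <1 0>; <1 1>; <2 0>; <2 1>}
PSO∖claimed = {<2 0>}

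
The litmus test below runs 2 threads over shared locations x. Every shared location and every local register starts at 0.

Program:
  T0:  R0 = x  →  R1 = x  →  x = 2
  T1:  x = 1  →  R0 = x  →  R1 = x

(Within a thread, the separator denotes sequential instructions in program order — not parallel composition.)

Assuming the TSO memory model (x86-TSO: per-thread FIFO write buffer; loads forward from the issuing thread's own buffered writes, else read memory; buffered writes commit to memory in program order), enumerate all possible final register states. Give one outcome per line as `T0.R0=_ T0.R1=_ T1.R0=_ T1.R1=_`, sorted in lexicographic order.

outcome vector order: (T0.R0,T0.R1,T1.R0,T1.R1)
|TSO outcomes| = 9

T0.R0=0 T0.R1=0 T1.R0=1 T1.R1=1
T0.R0=0 T0.R1=0 T1.R0=1 T1.R1=2
T0.R0=0 T0.R1=0 T1.R0=2 T1.R1=2
T0.R0=0 T0.R1=1 T1.R0=1 T1.R1=1
T0.R0=0 T0.R1=1 T1.R0=1 T1.R1=2
T0.R0=0 T0.R1=1 T1.R0=2 T1.R1=2
T0.R0=1 T0.R1=1 T1.R0=1 T1.R1=1
T0.R0=1 T0.R1=1 T1.R0=1 T1.R1=2
T0.R0=1 T0.R1=1 T1.R0=2 T1.R1=2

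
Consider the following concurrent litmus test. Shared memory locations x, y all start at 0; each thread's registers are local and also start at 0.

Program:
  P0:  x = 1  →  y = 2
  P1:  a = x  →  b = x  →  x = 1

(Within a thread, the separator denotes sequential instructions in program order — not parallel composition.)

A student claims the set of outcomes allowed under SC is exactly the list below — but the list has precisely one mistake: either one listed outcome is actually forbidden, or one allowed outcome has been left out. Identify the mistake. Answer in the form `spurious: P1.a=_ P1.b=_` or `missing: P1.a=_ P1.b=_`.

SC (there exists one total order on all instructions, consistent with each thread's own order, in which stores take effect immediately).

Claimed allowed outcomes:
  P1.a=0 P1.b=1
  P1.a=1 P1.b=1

outcome vector order: (P1.a,P1.b)
SC: 3 outcomes — {00, 01, 11}
SC∖claimed = {00}

missing: P1.a=0 P1.b=0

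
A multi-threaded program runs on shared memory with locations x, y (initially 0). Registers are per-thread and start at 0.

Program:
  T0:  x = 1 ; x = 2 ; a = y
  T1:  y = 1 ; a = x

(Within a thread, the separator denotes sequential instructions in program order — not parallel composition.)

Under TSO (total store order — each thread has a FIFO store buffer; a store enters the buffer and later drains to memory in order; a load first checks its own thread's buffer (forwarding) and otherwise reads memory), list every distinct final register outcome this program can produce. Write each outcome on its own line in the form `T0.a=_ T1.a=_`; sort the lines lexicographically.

T0.a=0 T1.a=0
T0.a=0 T1.a=1
T0.a=0 T1.a=2
T0.a=1 T1.a=0
T0.a=1 T1.a=1
T0.a=1 T1.a=2

outcome vector order: (T0.a,T1.a)
|TSO outcomes| = 6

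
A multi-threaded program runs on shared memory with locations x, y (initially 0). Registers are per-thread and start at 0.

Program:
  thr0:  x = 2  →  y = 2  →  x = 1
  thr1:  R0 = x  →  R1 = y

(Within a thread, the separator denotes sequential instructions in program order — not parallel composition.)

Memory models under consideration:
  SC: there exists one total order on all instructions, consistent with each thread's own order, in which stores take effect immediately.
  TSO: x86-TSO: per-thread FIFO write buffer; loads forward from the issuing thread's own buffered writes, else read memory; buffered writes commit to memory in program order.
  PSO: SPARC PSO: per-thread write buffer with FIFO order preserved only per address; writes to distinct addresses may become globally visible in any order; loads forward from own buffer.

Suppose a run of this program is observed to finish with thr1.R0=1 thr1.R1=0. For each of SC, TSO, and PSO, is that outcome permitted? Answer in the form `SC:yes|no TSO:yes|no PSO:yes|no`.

outcome vector order: (thr1.R0,thr1.R1)
SC (5): (0,0), (0,2), (1,2), (2,0), (2,2)
TSO (5): (0,0), (0,2), (1,2), (2,0), (2,2)
PSO (6): (0,0), (0,2), (1,0), (1,2), (2,0), (2,2)
target (1,0) ∈ {PSO}

SC:no TSO:no PSO:yes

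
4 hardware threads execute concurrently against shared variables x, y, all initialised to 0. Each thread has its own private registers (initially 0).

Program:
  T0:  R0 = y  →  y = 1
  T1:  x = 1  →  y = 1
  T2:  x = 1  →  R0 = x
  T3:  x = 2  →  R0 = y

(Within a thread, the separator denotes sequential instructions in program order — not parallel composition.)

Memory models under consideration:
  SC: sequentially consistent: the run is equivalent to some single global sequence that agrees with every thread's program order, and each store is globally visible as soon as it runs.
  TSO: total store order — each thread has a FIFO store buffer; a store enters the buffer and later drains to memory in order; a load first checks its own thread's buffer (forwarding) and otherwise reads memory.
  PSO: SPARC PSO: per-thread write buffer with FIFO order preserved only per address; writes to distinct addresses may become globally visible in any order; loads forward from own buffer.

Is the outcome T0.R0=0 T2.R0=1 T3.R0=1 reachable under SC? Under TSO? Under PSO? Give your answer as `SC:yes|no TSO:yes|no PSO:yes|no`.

outcome vector order: (T0.R0,T2.R0,T3.R0)
SC (8): (0,1,0) (0,1,1) (0,2,0) (0,2,1) (1,1,0) (1,1,1) (1,2,0) (1,2,1)
TSO (8): (0,1,0) (0,1,1) (0,2,0) (0,2,1) (1,1,0) (1,1,1) (1,2,0) (1,2,1)
PSO (8): (0,1,0) (0,1,1) (0,2,0) (0,2,1) (1,1,0) (1,1,1) (1,2,0) (1,2,1)
target (0,1,1) ∈ {SC,TSO,PSO}

SC:yes TSO:yes PSO:yes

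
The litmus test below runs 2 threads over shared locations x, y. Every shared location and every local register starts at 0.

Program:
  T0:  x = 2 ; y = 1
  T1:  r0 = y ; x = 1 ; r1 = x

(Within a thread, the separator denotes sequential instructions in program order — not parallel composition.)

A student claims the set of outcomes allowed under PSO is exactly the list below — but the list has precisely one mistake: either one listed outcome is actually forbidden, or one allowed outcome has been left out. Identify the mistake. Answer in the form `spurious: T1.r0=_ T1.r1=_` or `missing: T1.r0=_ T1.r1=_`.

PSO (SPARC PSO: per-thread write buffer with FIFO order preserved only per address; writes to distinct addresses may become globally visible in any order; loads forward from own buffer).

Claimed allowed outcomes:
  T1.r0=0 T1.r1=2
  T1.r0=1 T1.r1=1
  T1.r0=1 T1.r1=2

missing: T1.r0=0 T1.r1=1

outcome vector order: (T1.r0,T1.r1)
PSO: 4 outcomes — {01, 02, 11, 12}
PSO∖claimed = {01}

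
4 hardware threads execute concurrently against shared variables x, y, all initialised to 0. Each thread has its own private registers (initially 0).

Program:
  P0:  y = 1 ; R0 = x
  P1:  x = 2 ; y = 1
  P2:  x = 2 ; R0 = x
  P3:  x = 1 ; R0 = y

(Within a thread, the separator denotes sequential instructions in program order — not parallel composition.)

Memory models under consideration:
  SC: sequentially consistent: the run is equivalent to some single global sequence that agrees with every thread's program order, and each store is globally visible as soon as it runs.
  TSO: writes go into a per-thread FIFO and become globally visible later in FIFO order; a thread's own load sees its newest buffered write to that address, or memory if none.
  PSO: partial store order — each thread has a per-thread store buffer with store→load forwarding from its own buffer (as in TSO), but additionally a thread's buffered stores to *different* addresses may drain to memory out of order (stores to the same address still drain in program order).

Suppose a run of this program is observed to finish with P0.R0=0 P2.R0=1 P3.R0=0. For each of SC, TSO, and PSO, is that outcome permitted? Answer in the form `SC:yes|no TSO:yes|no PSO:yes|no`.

outcome vector order: (P0.R0,P2.R0,P3.R0)
under SC → (0,1,1); (0,2,1); (1,1,0); (1,1,1); (1,2,0); (1,2,1); (2,1,0); (2,1,1); (2,2,0); (2,2,1)
under TSO → (0,1,0); (0,1,1); (0,2,0); (0,2,1); (1,1,0); (1,1,1); (1,2,0); (1,2,1); (2,1,0); (2,1,1); (2,2,0); (2,2,1)
under PSO → (0,1,0); (0,1,1); (0,2,0); (0,2,1); (1,1,0); (1,1,1); (1,2,0); (1,2,1); (2,1,0); (2,1,1); (2,2,0); (2,2,1)
target (0,1,0) ∈ {TSO,PSO}

SC:no TSO:yes PSO:yes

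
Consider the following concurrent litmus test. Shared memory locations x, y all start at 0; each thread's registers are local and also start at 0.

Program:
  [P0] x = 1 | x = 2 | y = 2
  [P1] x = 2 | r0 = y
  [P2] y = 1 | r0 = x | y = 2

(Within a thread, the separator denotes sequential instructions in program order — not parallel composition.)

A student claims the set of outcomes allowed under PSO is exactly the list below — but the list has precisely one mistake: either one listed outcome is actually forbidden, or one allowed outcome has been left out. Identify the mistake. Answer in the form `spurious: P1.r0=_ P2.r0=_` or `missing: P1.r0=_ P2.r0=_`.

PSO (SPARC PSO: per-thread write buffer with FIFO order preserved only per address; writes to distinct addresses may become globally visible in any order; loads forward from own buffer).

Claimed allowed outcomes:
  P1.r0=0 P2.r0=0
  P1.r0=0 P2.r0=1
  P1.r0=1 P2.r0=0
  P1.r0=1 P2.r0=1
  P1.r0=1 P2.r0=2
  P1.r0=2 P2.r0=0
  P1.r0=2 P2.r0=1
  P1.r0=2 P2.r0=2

outcome vector order: (P1.r0,P2.r0)
PSO: 9 outcomes — {<0 0>, <0 1>, <0 2>, <1 0>, <1 1>, <1 2>, <2 0>, <2 1>, <2 2>}
PSO∖claimed = {<0 2>}

missing: P1.r0=0 P2.r0=2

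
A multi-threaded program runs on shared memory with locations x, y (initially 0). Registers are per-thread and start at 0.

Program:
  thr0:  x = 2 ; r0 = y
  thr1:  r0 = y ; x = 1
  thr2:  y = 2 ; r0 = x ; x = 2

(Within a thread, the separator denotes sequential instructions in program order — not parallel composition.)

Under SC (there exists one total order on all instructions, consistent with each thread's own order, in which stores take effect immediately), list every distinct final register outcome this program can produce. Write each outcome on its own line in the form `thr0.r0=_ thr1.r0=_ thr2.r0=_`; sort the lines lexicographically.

outcome vector order: (thr0.r0,thr1.r0,thr2.r0)
|SC outcomes| = 10

thr0.r0=0 thr1.r0=0 thr2.r0=1
thr0.r0=0 thr1.r0=0 thr2.r0=2
thr0.r0=0 thr1.r0=2 thr2.r0=1
thr0.r0=0 thr1.r0=2 thr2.r0=2
thr0.r0=2 thr1.r0=0 thr2.r0=0
thr0.r0=2 thr1.r0=0 thr2.r0=1
thr0.r0=2 thr1.r0=0 thr2.r0=2
thr0.r0=2 thr1.r0=2 thr2.r0=0
thr0.r0=2 thr1.r0=2 thr2.r0=1
thr0.r0=2 thr1.r0=2 thr2.r0=2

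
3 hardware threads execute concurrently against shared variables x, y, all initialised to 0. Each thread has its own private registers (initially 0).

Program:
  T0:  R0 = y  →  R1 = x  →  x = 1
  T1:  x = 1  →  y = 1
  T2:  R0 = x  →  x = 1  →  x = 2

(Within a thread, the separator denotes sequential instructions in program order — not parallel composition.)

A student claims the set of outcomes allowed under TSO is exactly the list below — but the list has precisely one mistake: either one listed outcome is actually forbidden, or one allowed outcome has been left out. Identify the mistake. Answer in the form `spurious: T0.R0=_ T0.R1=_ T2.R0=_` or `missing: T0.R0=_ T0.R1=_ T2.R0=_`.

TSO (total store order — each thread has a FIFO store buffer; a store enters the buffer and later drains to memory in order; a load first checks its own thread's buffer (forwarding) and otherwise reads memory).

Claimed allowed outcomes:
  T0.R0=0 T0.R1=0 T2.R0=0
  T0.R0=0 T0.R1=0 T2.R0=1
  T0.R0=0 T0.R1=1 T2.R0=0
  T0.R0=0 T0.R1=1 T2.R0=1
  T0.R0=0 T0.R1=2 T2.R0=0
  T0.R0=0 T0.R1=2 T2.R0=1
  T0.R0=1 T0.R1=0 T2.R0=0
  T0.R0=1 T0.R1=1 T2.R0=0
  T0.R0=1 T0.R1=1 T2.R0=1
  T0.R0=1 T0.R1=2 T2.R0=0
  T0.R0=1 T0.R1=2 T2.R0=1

outcome vector order: (T0.R0,T0.R1,T2.R0)
TSO: 10 outcomes — {000; 001; 010; 011; 020; 021; 110; 111; 120; 121}
claimed∖TSO = {100}

spurious: T0.R0=1 T0.R1=0 T2.R0=0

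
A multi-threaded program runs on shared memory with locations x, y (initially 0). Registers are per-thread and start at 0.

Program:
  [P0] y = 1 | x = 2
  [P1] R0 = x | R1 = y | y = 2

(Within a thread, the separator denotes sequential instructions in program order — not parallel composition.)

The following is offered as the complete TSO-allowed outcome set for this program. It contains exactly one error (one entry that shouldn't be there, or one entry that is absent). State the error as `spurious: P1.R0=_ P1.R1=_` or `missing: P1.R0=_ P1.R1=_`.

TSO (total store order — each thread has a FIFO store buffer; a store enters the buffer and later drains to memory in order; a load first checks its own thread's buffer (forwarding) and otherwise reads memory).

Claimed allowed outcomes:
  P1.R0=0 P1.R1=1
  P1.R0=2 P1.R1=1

missing: P1.R0=0 P1.R1=0

outcome vector order: (P1.R0,P1.R1)
under TSO → <0 0>, <0 1>, <2 1>
TSO∖claimed = {<0 0>}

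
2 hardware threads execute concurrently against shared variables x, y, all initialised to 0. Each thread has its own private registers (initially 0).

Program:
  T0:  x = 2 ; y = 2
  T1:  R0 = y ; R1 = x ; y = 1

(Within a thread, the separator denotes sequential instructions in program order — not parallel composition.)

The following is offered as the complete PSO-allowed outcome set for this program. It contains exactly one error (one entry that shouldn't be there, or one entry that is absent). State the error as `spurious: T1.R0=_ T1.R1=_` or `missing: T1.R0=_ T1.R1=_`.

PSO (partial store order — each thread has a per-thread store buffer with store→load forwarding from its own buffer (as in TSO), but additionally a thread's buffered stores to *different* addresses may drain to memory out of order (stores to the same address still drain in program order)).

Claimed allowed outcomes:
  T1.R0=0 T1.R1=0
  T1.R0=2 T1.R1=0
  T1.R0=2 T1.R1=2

outcome vector order: (T1.R0,T1.R1)
[PSO] allowed = {00, 02, 20, 22}
PSO∖claimed = {02}

missing: T1.R0=0 T1.R1=2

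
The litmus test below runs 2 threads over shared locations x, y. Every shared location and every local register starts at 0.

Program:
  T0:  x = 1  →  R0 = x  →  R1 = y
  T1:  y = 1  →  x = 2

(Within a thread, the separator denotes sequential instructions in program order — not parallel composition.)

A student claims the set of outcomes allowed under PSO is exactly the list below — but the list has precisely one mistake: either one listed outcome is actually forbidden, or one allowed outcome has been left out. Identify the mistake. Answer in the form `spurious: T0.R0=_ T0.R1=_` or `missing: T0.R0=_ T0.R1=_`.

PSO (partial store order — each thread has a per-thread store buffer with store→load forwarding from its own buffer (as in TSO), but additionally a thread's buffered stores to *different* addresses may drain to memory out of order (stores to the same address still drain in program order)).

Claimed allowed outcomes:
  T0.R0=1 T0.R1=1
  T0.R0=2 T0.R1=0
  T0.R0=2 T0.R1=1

outcome vector order: (T0.R0,T0.R1)
PSO (4): 1/0; 1/1; 2/0; 2/1
PSO∖claimed = {1/0}

missing: T0.R0=1 T0.R1=0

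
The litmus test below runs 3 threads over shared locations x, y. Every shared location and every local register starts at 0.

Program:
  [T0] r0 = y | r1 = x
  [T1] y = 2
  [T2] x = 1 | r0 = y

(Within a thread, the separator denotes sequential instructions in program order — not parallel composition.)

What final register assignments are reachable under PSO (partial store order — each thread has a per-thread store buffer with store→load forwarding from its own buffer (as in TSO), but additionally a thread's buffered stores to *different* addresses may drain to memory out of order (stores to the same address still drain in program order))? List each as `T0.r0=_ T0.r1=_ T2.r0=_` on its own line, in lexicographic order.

outcome vector order: (T0.r0,T0.r1,T2.r0)
|PSO outcomes| = 8

T0.r0=0 T0.r1=0 T2.r0=0
T0.r0=0 T0.r1=0 T2.r0=2
T0.r0=0 T0.r1=1 T2.r0=0
T0.r0=0 T0.r1=1 T2.r0=2
T0.r0=2 T0.r1=0 T2.r0=0
T0.r0=2 T0.r1=0 T2.r0=2
T0.r0=2 T0.r1=1 T2.r0=0
T0.r0=2 T0.r1=1 T2.r0=2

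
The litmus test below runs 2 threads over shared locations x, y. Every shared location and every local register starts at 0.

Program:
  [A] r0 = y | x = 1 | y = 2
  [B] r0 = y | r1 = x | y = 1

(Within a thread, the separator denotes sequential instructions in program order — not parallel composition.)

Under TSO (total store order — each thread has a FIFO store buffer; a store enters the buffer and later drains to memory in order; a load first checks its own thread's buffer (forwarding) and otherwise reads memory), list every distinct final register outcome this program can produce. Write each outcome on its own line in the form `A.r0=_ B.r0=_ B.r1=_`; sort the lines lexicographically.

outcome vector order: (A.r0,B.r0,B.r1)
|TSO outcomes| = 4

A.r0=0 B.r0=0 B.r1=0
A.r0=0 B.r0=0 B.r1=1
A.r0=0 B.r0=2 B.r1=1
A.r0=1 B.r0=0 B.r1=0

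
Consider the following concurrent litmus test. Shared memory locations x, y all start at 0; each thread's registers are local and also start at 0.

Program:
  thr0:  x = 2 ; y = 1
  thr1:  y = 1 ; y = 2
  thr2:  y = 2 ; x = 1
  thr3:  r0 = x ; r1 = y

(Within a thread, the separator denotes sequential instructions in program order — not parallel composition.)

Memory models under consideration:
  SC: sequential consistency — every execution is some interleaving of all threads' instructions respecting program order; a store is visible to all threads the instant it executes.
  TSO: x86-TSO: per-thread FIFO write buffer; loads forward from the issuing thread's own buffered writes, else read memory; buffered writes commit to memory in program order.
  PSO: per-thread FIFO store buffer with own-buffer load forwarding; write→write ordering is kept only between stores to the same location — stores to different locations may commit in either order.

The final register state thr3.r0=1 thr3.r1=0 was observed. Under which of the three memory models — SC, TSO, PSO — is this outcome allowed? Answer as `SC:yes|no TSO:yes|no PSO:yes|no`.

SC:no TSO:no PSO:yes

outcome vector order: (thr3.r0,thr3.r1)
[SC] allowed = {00 01 02 11 12 20 21 22}
[TSO] allowed = {00 01 02 11 12 20 21 22}
[PSO] allowed = {00 01 02 10 11 12 20 21 22}
target 10 ∈ {PSO}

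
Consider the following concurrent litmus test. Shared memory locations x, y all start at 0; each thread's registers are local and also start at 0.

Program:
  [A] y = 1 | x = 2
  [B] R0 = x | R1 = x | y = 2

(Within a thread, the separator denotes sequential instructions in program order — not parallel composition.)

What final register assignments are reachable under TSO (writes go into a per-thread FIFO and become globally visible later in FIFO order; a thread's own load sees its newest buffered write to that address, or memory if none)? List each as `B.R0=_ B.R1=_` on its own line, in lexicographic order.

B.R0=0 B.R1=0
B.R0=0 B.R1=2
B.R0=2 B.R1=2

outcome vector order: (B.R0,B.R1)
|TSO outcomes| = 3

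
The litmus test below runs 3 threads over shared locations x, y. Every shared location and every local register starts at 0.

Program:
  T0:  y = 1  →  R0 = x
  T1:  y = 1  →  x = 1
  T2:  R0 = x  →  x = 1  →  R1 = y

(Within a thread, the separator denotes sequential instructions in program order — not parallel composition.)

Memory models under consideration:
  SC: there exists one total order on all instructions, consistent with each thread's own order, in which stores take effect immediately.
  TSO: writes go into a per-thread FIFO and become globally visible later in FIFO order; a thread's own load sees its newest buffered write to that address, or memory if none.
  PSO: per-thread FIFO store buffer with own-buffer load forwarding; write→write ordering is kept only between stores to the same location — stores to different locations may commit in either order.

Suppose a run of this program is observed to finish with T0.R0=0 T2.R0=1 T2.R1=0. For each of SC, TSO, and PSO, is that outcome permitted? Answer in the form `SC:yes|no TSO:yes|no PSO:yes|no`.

outcome vector order: (T0.R0,T2.R0,T2.R1)
under SC → 0/0/1; 0/1/1; 1/0/0; 1/0/1; 1/1/1
under TSO → 0/0/0; 0/0/1; 0/1/1; 1/0/0; 1/0/1; 1/1/1
under PSO → 0/0/0; 0/0/1; 0/1/0; 0/1/1; 1/0/0; 1/0/1; 1/1/0; 1/1/1
target 0/1/0 ∈ {PSO}

SC:no TSO:no PSO:yes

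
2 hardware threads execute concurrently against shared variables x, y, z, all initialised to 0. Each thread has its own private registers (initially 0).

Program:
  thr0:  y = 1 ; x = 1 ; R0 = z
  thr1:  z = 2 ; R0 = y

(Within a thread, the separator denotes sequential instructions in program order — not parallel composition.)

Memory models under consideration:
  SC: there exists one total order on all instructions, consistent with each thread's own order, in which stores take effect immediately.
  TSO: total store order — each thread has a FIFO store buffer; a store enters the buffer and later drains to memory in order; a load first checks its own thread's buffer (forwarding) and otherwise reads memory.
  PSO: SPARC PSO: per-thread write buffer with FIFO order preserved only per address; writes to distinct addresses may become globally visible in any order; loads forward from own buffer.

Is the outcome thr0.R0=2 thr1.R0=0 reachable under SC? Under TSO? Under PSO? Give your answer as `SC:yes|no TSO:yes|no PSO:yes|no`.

outcome vector order: (thr0.R0,thr1.R0)
[SC] allowed = {01; 20; 21}
[TSO] allowed = {00; 01; 20; 21}
[PSO] allowed = {00; 01; 20; 21}
target 20 ∈ {SC,TSO,PSO}

SC:yes TSO:yes PSO:yes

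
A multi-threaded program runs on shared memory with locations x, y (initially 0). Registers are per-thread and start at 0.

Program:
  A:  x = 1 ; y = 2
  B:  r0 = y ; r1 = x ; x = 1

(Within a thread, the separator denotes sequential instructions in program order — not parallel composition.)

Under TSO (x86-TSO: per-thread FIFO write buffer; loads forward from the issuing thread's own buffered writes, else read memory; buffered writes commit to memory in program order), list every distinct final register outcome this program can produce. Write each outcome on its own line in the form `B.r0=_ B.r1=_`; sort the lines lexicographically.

outcome vector order: (B.r0,B.r1)
|TSO outcomes| = 3

B.r0=0 B.r1=0
B.r0=0 B.r1=1
B.r0=2 B.r1=1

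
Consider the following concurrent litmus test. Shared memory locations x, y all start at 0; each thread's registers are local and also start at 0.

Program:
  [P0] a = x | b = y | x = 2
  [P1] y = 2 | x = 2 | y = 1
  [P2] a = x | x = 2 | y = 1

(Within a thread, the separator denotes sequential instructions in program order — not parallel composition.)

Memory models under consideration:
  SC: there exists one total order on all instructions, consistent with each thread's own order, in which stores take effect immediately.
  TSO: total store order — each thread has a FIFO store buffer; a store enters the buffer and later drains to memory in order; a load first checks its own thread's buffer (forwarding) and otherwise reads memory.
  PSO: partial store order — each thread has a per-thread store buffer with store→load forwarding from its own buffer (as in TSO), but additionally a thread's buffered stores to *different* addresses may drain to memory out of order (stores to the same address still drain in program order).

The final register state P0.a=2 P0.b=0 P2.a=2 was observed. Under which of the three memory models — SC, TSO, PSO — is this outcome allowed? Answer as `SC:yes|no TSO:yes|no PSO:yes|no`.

outcome vector order: (P0.a,P0.b,P2.a)
under SC → 000, 002, 010, 012, 020, 022, 200, 210, 212, 220, 222
under TSO → 000, 002, 010, 012, 020, 022, 200, 210, 212, 220, 222
under PSO → 000, 002, 010, 012, 020, 022, 200, 202, 210, 212, 220, 222
target 202 ∈ {PSO}

SC:no TSO:no PSO:yes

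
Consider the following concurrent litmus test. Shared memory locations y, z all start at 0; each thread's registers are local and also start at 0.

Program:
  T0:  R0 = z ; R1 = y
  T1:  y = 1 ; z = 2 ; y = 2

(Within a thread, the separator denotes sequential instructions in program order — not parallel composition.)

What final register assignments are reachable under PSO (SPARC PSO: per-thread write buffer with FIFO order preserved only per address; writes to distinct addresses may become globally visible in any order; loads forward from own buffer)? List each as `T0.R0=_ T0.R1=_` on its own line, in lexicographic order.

outcome vector order: (T0.R0,T0.R1)
|PSO outcomes| = 6

T0.R0=0 T0.R1=0
T0.R0=0 T0.R1=1
T0.R0=0 T0.R1=2
T0.R0=2 T0.R1=0
T0.R0=2 T0.R1=1
T0.R0=2 T0.R1=2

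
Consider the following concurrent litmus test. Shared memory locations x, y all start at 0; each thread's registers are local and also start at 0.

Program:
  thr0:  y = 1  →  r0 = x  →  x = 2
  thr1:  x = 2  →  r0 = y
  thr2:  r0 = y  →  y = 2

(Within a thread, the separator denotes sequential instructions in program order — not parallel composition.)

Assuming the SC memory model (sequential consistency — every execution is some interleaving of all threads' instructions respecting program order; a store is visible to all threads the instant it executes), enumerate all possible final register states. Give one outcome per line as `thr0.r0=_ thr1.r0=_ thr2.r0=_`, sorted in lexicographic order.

thr0.r0=0 thr1.r0=1 thr2.r0=0
thr0.r0=0 thr1.r0=1 thr2.r0=1
thr0.r0=0 thr1.r0=2 thr2.r0=0
thr0.r0=0 thr1.r0=2 thr2.r0=1
thr0.r0=2 thr1.r0=0 thr2.r0=0
thr0.r0=2 thr1.r0=0 thr2.r0=1
thr0.r0=2 thr1.r0=1 thr2.r0=0
thr0.r0=2 thr1.r0=1 thr2.r0=1
thr0.r0=2 thr1.r0=2 thr2.r0=0
thr0.r0=2 thr1.r0=2 thr2.r0=1

outcome vector order: (thr0.r0,thr1.r0,thr2.r0)
|SC outcomes| = 10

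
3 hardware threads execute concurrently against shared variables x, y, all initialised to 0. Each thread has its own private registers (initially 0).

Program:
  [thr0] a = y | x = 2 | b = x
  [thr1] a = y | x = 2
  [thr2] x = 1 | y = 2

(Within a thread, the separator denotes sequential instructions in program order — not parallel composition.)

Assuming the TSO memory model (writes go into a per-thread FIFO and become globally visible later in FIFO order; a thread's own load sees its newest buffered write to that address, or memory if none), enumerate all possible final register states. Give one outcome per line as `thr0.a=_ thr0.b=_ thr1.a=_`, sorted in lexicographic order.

thr0.a=0 thr0.b=1 thr1.a=0
thr0.a=0 thr0.b=1 thr1.a=2
thr0.a=0 thr0.b=2 thr1.a=0
thr0.a=0 thr0.b=2 thr1.a=2
thr0.a=2 thr0.b=2 thr1.a=0
thr0.a=2 thr0.b=2 thr1.a=2

outcome vector order: (thr0.a,thr0.b,thr1.a)
|TSO outcomes| = 6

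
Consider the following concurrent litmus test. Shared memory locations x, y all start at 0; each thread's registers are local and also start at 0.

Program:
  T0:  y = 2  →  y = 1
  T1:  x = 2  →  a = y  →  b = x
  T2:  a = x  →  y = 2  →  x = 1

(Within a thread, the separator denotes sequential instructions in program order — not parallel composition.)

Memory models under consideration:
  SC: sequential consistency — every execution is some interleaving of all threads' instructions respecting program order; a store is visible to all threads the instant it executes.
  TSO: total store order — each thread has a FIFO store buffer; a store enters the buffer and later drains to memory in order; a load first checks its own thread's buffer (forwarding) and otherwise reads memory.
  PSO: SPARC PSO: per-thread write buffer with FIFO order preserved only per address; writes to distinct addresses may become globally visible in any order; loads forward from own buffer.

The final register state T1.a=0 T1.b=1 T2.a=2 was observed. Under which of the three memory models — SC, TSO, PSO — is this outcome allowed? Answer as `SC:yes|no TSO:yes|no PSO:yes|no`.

outcome vector order: (T1.a,T1.b,T2.a)
SC (12): 010 012 020 022 110 112 120 122 210 212 220 222
TSO (12): 010 012 020 022 110 112 120 122 210 212 220 222
PSO (12): 010 012 020 022 110 112 120 122 210 212 220 222
target 012 ∈ {SC,TSO,PSO}

SC:yes TSO:yes PSO:yes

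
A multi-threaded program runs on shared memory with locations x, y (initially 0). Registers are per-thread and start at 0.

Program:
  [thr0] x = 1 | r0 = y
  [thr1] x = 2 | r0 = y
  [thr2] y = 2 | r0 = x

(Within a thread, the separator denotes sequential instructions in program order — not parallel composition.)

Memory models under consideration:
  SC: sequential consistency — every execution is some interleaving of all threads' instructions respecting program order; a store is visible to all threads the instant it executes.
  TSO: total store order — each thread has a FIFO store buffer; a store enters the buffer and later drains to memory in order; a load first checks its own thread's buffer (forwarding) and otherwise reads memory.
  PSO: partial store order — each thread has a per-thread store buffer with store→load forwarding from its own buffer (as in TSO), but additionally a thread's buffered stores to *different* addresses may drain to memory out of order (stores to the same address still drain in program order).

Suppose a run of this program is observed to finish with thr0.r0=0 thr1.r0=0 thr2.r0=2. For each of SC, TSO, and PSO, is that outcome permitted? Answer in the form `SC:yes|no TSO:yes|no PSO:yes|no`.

SC:yes TSO:yes PSO:yes

outcome vector order: (thr0.r0,thr1.r0,thr2.r0)
SC (9): 001 002 021 022 201 202 220 221 222
TSO (12): 000 001 002 020 021 022 200 201 202 220 221 222
PSO (12): 000 001 002 020 021 022 200 201 202 220 221 222
target 002 ∈ {SC,TSO,PSO}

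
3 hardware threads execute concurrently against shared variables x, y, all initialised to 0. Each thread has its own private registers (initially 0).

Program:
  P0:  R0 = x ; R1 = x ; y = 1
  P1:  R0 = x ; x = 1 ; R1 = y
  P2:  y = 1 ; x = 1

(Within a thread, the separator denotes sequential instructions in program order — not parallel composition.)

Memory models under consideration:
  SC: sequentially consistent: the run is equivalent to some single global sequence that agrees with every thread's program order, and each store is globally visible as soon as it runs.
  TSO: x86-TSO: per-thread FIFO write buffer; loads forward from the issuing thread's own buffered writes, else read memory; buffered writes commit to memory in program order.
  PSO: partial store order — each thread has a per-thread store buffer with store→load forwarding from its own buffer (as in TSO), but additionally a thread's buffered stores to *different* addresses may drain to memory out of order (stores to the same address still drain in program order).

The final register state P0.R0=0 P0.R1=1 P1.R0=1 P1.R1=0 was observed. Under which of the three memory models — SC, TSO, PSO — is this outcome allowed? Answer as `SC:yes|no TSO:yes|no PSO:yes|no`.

outcome vector order: (P0.R0,P0.R1,P1.R0,P1.R1)
under SC → (0,0,0,0) (0,0,0,1) (0,0,1,1) (0,1,0,0) (0,1,0,1) (0,1,1,1) (1,1,0,0) (1,1,0,1) (1,1,1,1)
under TSO → (0,0,0,0) (0,0,0,1) (0,0,1,1) (0,1,0,0) (0,1,0,1) (0,1,1,1) (1,1,0,0) (1,1,0,1) (1,1,1,1)
under PSO → (0,0,0,0) (0,0,0,1) (0,0,1,0) (0,0,1,1) (0,1,0,0) (0,1,0,1) (0,1,1,0) (0,1,1,1) (1,1,0,0) (1,1,0,1) (1,1,1,0) (1,1,1,1)
target (0,1,1,0) ∈ {PSO}

SC:no TSO:no PSO:yes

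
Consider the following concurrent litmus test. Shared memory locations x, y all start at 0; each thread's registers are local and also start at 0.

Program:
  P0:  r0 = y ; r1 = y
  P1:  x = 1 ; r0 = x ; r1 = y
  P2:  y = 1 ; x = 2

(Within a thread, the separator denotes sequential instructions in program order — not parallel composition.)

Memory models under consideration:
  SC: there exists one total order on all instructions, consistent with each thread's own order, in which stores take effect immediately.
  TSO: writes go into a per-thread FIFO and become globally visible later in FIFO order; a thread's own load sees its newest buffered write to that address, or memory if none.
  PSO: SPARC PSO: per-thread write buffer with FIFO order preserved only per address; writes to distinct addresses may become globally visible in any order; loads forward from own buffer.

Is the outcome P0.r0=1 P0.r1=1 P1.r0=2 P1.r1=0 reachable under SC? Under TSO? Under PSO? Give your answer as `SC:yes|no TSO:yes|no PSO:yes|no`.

outcome vector order: (P0.r0,P0.r1,P1.r0,P1.r1)
under SC → <0 0 1 0> <0 0 1 1> <0 0 2 1> <0 1 1 0> <0 1 1 1> <0 1 2 1> <1 1 1 0> <1 1 1 1> <1 1 2 1>
under TSO → <0 0 1 0> <0 0 1 1> <0 0 2 1> <0 1 1 0> <0 1 1 1> <0 1 2 1> <1 1 1 0> <1 1 1 1> <1 1 2 1>
under PSO → <0 0 1 0> <0 0 1 1> <0 0 2 0> <0 0 2 1> <0 1 1 0> <0 1 1 1> <0 1 2 0> <0 1 2 1> <1 1 1 0> <1 1 1 1> <1 1 2 0> <1 1 2 1>
target <1 1 2 0> ∈ {PSO}

SC:no TSO:no PSO:yes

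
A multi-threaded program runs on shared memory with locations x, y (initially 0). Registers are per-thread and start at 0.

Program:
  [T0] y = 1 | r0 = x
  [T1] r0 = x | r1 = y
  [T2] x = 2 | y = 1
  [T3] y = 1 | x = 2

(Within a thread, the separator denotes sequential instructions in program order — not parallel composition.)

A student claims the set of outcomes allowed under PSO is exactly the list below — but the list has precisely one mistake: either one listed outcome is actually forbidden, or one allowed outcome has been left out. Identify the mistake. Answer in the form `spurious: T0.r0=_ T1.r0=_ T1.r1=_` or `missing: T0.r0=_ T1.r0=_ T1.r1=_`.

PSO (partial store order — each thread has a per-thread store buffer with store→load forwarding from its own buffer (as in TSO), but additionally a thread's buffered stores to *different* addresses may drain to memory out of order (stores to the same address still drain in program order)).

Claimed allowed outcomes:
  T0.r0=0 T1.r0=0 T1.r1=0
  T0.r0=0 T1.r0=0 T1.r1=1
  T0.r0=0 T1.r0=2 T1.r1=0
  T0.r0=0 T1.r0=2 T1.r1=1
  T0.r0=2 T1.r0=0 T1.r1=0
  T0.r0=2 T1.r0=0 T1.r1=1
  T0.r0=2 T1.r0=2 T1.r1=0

missing: T0.r0=2 T1.r0=2 T1.r1=1

outcome vector order: (T0.r0,T1.r0,T1.r1)
[PSO] allowed = {<0 0 0>, <0 0 1>, <0 2 0>, <0 2 1>, <2 0 0>, <2 0 1>, <2 2 0>, <2 2 1>}
PSO∖claimed = {<2 2 1>}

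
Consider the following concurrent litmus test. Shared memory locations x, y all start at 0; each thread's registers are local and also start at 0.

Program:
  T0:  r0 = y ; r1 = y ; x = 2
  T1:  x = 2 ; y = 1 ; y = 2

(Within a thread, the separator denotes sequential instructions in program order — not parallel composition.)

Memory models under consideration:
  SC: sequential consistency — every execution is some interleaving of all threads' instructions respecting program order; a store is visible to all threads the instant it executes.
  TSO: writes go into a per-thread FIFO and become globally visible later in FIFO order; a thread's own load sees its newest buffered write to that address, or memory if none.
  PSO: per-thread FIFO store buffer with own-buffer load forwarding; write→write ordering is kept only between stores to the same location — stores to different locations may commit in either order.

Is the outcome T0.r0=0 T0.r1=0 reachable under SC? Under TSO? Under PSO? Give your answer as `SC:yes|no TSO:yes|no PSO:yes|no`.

outcome vector order: (T0.r0,T0.r1)
[SC] allowed = {0/0; 0/1; 0/2; 1/1; 1/2; 2/2}
[TSO] allowed = {0/0; 0/1; 0/2; 1/1; 1/2; 2/2}
[PSO] allowed = {0/0; 0/1; 0/2; 1/1; 1/2; 2/2}
target 0/0 ∈ {SC,TSO,PSO}

SC:yes TSO:yes PSO:yes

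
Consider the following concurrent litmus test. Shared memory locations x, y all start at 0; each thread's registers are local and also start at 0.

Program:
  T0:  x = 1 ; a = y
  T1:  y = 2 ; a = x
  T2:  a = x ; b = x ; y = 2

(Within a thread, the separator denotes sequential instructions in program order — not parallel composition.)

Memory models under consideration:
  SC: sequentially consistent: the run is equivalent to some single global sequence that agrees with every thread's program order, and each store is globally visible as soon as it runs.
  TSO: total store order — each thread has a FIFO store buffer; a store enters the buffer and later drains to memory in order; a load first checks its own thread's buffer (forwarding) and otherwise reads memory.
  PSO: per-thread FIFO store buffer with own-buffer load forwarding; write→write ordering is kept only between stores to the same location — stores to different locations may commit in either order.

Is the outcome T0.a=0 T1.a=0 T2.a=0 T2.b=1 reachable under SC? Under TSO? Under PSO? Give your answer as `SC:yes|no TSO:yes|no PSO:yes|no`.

SC:no TSO:yes PSO:yes

outcome vector order: (T0.a,T1.a,T2.a,T2.b)
[SC] allowed = {0100, 0101, 0111, 2000, 2001, 2011, 2100, 2101, 2111}
[TSO] allowed = {0000, 0001, 0011, 0100, 0101, 0111, 2000, 2001, 2011, 2100, 2101, 2111}
[PSO] allowed = {0000, 0001, 0011, 0100, 0101, 0111, 2000, 2001, 2011, 2100, 2101, 2111}
target 0001 ∈ {TSO,PSO}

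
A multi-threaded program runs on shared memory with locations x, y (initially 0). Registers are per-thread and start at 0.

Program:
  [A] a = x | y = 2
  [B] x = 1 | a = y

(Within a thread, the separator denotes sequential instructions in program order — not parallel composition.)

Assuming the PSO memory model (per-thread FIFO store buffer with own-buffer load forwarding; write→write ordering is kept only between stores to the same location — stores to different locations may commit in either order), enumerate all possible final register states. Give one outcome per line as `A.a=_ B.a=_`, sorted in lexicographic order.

outcome vector order: (A.a,B.a)
|PSO outcomes| = 4

A.a=0 B.a=0
A.a=0 B.a=2
A.a=1 B.a=0
A.a=1 B.a=2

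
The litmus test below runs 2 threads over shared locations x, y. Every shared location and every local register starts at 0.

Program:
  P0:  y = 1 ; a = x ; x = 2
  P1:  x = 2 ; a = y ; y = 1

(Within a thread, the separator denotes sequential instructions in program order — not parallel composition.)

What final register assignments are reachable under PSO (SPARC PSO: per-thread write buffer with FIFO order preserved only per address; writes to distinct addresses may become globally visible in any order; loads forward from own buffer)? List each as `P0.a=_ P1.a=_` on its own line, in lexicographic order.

P0.a=0 P1.a=0
P0.a=0 P1.a=1
P0.a=2 P1.a=0
P0.a=2 P1.a=1

outcome vector order: (P0.a,P1.a)
|PSO outcomes| = 4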